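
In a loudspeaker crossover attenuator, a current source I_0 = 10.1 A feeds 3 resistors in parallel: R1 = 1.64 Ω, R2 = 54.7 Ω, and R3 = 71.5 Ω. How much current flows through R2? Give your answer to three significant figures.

Conductances: ΣG = 1/1.64 + 1/54.7 + 1/71.5 = 0.6420 (1/Ω).
R2 takes the fraction G_k/ΣG = 0.01828/0.6420 = 0.02847, so I = 10.1 × 0.02847 = 0.2876 A.

I ≈ 0.288 A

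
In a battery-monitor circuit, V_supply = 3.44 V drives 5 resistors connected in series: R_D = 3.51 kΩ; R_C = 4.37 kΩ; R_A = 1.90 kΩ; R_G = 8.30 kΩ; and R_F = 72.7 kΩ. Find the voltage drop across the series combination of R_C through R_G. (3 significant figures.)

V ≈ 0.552 V

Series total: ΣR = 3.51 + 4.37 + 1.90 + 8.30 + 72.7 = 90.78 kΩ.
R_{R_C..R_G} = 4.37 + 1.90 + 8.30 = 14.57 kΩ.
V = V_supply · R/ΣR = 3.44 × 0.1605 = 0.5521 V.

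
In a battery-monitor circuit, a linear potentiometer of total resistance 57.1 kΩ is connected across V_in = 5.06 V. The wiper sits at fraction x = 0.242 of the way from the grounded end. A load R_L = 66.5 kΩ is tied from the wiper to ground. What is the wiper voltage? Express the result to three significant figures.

V_out ≈ 1.06 V

Split the track: R_lower = x·R_p = 13.82 kΩ, R_upper = (1−x)·R_p = 43.28 kΩ.
(x·R_p) ‖ R_L = 11.44 kΩ.
Loaded-divider output: V_out = 5.06 × 0.2091 = 1.058 V.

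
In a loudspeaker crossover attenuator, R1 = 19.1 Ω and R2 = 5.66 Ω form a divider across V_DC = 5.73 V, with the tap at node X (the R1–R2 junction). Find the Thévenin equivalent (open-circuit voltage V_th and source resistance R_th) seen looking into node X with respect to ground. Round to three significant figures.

Open-circuit (no load on X): V_th = V_DC · R2/(R1 + R2) = 5.73 × 5.66/(19.10 + 5.66) = 1.310 V.
With V_DC suppressed (replaced by a short), R_th = R1 ‖ R2 = (19.10 × 5.66)/(19.10 + 5.66) = 4.366 Ω.

V_th ≈ 1.31 V, R_th ≈ 4.37 Ω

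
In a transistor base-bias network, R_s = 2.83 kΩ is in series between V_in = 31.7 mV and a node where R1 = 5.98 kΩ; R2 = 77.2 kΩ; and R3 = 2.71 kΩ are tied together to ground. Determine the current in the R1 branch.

Equivalent of the parallel group: R_p = 1.821 kΩ.
V_A = 31.7 × 1.821/4.651 = 12.41 mV.
I(R1) = V_A / R1 = 12.41/5.98 = 2.075 µA.

I ≈ 2.08 µA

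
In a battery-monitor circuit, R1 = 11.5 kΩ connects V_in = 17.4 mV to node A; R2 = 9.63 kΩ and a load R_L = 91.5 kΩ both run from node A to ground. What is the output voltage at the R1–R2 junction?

The load sits in parallel with R2, giving an effective lower resistance R2' = R2·R_L/(R2+R_L) = 8.713 kΩ.
Voltage divider with the loaded lower leg: V_out = 17.4 × 8.713/(11.5 + 8.713) = 17.4 × 0.4311 = 7.500 mV.
(Unloaded it would be 7.93 mV; the load pulls it down.)

V_out ≈ 7.50 mV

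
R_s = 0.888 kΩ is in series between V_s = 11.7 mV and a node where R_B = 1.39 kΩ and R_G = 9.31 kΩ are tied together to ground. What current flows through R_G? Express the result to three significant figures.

I ≈ 0.725 µA

Equivalent of the parallel group: R_p = 1.209 kΩ.
V_A by voltage divider: V_A = 11.7 × 1.209/(0.888 + 1.209) = 6.747 mV.
I(R_G) = V_A / R_G = 6.747/9.31 = 0.7247 µA.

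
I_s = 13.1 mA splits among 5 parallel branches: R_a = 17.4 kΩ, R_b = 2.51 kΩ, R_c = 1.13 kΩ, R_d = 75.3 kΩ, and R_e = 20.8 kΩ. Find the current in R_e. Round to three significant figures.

ΣG = 1/17.4 + 1/2.51 + 1/1.13 + 1/75.3 + 1/20.8 = 1.402.
By the current-divider rule, I = I_s · G_k/ΣG = 13.1 × 0.03429 = 0.4492 mA.

I ≈ 0.449 mA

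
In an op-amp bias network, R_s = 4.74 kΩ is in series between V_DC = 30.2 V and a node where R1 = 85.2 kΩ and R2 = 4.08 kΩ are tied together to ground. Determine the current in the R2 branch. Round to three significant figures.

I ≈ 3.34 mA

Parallel bank: R_p = 1/(1/85.2 + 1/4.08) = 3.894 kΩ.
Node voltage V_A = V_DC · R_p/(R_s + R_p) = 30.2 × 0.4510 = 13.62 V.
I(R2) = V_A / R2 = 13.62/4.08 = 3.338 mA.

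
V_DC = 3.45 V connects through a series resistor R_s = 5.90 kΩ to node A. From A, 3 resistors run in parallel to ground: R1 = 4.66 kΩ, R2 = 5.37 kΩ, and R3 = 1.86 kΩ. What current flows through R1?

Combine the parallel branches: R_p = (1/4.66 + 1/5.37 + 1/1.86)⁻¹ = 1.066 kΩ.
Node voltage V_A = V_DC · R_p/(R_s + R_p) = 3.45 × 0.1530 = 0.5278 V.
I(R1) = V_A / R1 = 0.5278/4.66 = 0.1133 mA.
(Equivalently: I_total = 0.4953 mA, then current-divider fraction G_k/ΣG = 0.2287.)

I ≈ 0.113 mA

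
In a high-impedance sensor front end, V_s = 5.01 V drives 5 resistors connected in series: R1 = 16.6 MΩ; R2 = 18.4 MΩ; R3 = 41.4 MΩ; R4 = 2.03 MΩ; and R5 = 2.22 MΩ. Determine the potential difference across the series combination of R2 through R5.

V ≈ 3.98 V

Series total: ΣR = 16.6 + 18.4 + 41.4 + 2.03 + 2.22 = 80.65 MΩ.
R_{R2..R5} = 18.4 + 41.4 + 2.03 + 2.22 = 64.05 MΩ.
V = V_s · R/ΣR = 5.01 × 0.7942 = 3.979 V.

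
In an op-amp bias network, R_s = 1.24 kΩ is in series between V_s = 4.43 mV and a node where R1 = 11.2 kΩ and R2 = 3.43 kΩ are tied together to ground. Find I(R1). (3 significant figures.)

I ≈ 0.269 µA

Parallel bank: R_p = 1/(1/11.2 + 1/3.43) = 2.626 kΩ.
Node voltage V_A = V_s · R_p/(R_s + R_p) = 4.43 × 0.6792 = 3.009 mV.
Branch current I = V_A/R1 = 3.009/11.2 = 0.2687 µA.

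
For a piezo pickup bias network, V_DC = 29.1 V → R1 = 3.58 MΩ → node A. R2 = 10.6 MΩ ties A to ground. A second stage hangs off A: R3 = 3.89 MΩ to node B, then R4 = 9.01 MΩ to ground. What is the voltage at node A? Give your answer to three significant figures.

V_A ≈ 18.0 V

The second stage (R3 + R4 = 12.90 MΩ) loads node A in parallel with R2.
Effective lower resistance at A: R2 ‖ 12.90 = 5.819 MΩ.
So V_A = 29.1 × 0.6191 = 18.02 V.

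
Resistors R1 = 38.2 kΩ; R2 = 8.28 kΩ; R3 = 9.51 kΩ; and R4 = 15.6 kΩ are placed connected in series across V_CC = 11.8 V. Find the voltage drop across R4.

V ≈ 2.57 V

Total series resistance ΣR = 38.2 + 8.28 + 9.51 + 15.6 = 71.59 kΩ.
Voltage divider: V = V_CC · (15.60 / 71.59) = 11.8 × 0.2179 = 2.571 V.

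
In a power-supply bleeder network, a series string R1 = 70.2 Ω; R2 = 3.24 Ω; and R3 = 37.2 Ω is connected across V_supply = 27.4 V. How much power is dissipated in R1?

The common current is I = 27.4/110.6 = 0.2477 A.
V(R1) = I·R = 17.39 V; P = V·I = 17.39 × 0.2477 = 4.305 W.

P ≈ 4.31 W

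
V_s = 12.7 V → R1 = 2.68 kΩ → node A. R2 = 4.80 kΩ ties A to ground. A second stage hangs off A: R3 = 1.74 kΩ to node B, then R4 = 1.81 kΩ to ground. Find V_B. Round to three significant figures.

V_B ≈ 2.80 V

The second stage (R3 + R4 = 3.550 kΩ) loads node A in parallel with R2.
R2 ‖ (R3+R4) = 2.041 kΩ.
First divider: V_A = V_s · 2.041/(2.68 + 2.041) = 5.490 V.
Stage 2 is unloaded, so V_B = V_A · R4/(R3+R4) = 5.490 × 1.81/3.550 = 2.799 V.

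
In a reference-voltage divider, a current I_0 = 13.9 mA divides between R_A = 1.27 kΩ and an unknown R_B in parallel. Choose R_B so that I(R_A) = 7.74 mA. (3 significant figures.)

In a two-way split, I_A/I_0 = R_B/(R_A + R_B).
7.74/13.9 = R_B/(R_A + R_B) → R_B = R_A · (0.5568)/(1 − 0.5568) = 1.27 × 1.256 = 1.596 kΩ.

R_B ≈ 1.60 kΩ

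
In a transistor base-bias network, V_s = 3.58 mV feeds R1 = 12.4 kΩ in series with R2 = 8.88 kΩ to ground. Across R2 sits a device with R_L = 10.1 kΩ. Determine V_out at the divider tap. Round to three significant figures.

V_out ≈ 0.988 mV

R2 ‖ R_L = (8.88 × 10.1)/(8.88 + 10.1) = 4.725 kΩ.
Voltage divider with the loaded lower leg: V_out = 3.58 × 4.725/(12.4 + 4.725) = 3.58 × 0.2759 = 0.9878 mV.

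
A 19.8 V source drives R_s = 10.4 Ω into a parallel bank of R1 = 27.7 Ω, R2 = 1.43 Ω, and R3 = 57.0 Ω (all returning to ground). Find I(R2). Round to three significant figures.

Equivalent of the parallel group: R_p = 1.328 Ω.
Node voltage V_A = V_s · R_p/(R_s + R_p) = 19.8 × 0.1132 = 2.242 V.
I(R2) = V_A / R2 = 2.242/1.43 = 1.568 A.

I ≈ 1.57 A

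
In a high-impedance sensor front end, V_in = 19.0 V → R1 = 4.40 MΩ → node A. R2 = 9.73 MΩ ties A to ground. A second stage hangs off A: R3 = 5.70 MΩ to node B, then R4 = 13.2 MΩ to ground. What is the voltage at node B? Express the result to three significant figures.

Node A sees R2 in parallel with the series input of stage 2, R3 + R4 = 18.90 MΩ.
R2 ‖ (R3+R4) = 6.423 MΩ.
First divider: V_A = V_in · 6.423/(4.40 + 6.423) = 11.28 V.
Then the unloaded second divider: V_B = V_A × R4/(R3+R4) = 11.28 × 0.6984 = 7.875 V.

V_B ≈ 7.88 V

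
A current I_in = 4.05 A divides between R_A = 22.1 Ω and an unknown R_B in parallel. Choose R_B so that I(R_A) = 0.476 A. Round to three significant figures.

In a two-way split, I_A/I_in = R_B/(R_A + R_B).
With f = 0.1175, R_B = R_A · f/(1−f) = 22.1 × 0.1332 = 2.943 Ω.

R_B ≈ 2.94 Ω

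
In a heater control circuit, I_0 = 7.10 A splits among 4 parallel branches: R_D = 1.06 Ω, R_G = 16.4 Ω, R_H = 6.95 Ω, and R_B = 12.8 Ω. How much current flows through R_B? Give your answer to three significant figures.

Total conductance ΣG = 1/1.06 + 1/16.4 + 1/6.95 + 1/12.8 = 1.226 (units of 1/Ω).
By the current-divider rule, I = I_0 · G_k/ΣG = 7.10 × 0.06370 = 0.4523 A.

I ≈ 0.452 A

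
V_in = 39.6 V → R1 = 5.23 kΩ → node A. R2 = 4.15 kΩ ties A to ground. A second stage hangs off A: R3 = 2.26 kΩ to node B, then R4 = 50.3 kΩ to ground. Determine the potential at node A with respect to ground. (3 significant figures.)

V_A ≈ 16.8 V

The second stage (R3 + R4 = 52.56 kΩ) loads node A in parallel with R2.
Effective lower resistance at A: R2 ‖ 52.56 = 3.846 kΩ.
V_A = 39.6 × 3.846/(5.23 + 3.846) = 16.78 V.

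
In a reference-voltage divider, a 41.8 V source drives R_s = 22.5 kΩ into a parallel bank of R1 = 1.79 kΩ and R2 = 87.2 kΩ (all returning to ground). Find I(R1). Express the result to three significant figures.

Parallel bank: R_p = 1/(1/1.79 + 1/87.2) = 1.754 kΩ.
V_A = 41.8 × 1.754/24.25 = 3.023 V.
Branch current I = V_A/R1 = 3.023/1.79 = 1.689 mA.

I ≈ 1.69 mA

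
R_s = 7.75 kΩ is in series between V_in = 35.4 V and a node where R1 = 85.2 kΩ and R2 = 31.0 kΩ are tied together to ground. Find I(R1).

I ≈ 0.310 mA

Equivalent of the parallel group: R_p = 22.73 kΩ.
V_A = 35.4 × 22.73/30.48 = 26.40 V.
I(R1) = V_A / R1 = 26.40/85.2 = 0.3098 mA.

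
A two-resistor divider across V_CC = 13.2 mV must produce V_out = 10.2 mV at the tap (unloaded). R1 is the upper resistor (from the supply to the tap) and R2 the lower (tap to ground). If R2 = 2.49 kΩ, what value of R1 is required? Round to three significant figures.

V_out/V_CC = R2/(R1+R2) = 0.7727.
So R1 = R2 · (V_CC/V_out − 1) = 2.49 × (13.2/10.2 − 1) = 2.49 × 0.2941 = 0.7324 kΩ.

R1 ≈ 0.732 kΩ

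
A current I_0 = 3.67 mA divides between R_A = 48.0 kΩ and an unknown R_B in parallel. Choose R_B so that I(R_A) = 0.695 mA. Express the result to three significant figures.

R_B ≈ 11.2 kΩ

In a two-way split, I_A/I_0 = R_B/(R_A + R_B).
0.695/3.67 = R_B/(R_A + R_B) → R_B = R_A · (0.1894)/(1 − 0.1894) = 48.0 × 0.2336 = 11.21 kΩ.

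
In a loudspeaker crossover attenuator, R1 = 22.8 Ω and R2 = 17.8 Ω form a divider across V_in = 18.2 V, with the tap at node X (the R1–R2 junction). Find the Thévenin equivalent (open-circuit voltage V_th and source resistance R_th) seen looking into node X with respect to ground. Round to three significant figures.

V_th ≈ 7.98 V, R_th ≈ 10.0 Ω

V_th is the unloaded tap voltage: V_in · R2/(R1+R2) = 18.2 × 0.4384 = 7.979 V.
With V_in suppressed (replaced by a short), R_th = R1 ‖ R2 = (22.80 × 17.8)/(22.80 + 17.8) = 9.996 Ω.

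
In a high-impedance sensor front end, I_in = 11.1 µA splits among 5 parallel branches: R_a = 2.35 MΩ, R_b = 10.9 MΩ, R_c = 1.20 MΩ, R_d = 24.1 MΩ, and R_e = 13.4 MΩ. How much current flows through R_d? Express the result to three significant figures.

I ≈ 0.314 µA

Total conductance ΣG = 1/2.35 + 1/10.9 + 1/1.20 + 1/24.1 + 1/13.4 = 1.467 (units of 1/MΩ).
R_d takes the fraction G_k/ΣG = 0.04149/1.467 = 0.02829, so I = 11.1 × 0.02829 = 0.3140 µA.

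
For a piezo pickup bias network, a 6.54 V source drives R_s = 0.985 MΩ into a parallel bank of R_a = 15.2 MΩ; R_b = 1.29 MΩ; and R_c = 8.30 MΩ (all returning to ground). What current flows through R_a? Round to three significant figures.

Combine the parallel branches: R_p = (1/15.2 + 1/1.29 + 1/8.30)⁻¹ = 1.040 MΩ.
V_A = 6.54 × 1.040/2.025 = 3.359 V.
Branch current I = V_A/R_a = 3.359/15.2 = 0.2210 µA.
(Check via current divider: I_total = 3.230 µA; share G_k/ΣG = 0.06843 → same result.)

I ≈ 0.221 µA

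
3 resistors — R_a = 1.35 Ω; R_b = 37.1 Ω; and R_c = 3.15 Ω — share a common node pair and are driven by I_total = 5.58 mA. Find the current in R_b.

ΣG = 1/1.35 + 1/37.1 + 1/3.15 = 1.085.
R_b takes the fraction G_k/ΣG = 0.02695/1.085 = 0.02484, so I = 5.58 × 0.02484 = 0.1386 mA.

I ≈ 0.139 mA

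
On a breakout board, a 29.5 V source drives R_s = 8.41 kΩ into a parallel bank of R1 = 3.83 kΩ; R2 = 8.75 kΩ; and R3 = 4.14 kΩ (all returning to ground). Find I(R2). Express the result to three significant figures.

I ≈ 0.545 mA

Parallel bank: R_p = 1/(1/3.83 + 1/8.75 + 1/4.14) = 1.621 kΩ.
V_A by voltage divider: V_A = 29.5 × 1.621/(8.41 + 1.621) = 4.767 V.
I(R2) = V_A / R2 = 4.767/8.75 = 0.5448 mA.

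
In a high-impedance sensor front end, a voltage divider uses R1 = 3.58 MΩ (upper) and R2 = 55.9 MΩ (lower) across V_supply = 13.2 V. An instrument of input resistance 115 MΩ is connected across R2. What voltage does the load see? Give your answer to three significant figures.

V_out ≈ 12.1 V

First combine the lower leg with the load: R2 ‖ R_L = 37.62 MΩ.
Now apply the divider: V_out = 13.2 × 0.9131 = 12.05 V.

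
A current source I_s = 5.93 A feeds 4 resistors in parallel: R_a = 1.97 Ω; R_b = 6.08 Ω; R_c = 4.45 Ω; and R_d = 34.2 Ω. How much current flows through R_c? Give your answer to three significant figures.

ΣG = 1/1.97 + 1/6.08 + 1/4.45 + 1/34.2 = 0.9260.
Current divider: I(R_c) = I_s · G_k/ΣG = 5.93 × (0.2247/0.9260) = 5.93 × 0.2427 = 1.439 A.

I ≈ 1.44 A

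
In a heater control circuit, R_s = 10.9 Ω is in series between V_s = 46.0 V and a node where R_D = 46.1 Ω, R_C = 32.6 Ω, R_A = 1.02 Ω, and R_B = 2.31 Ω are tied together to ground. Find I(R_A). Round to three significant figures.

I ≈ 2.66 A

Parallel bank: R_p = 1/(1/46.1 + 1/32.6 + 1/1.02 + 1/2.31) = 0.6823 Ω.
V_A by voltage divider: V_A = 46.0 × 0.6823/(10.9 + 0.6823) = 2.710 V.
Branch current I = V_A/R_A = 2.710/1.02 = 2.657 A.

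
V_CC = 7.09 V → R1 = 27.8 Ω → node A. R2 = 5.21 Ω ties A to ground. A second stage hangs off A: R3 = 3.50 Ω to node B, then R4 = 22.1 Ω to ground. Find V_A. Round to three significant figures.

V_A ≈ 0.955 V

Node A sees R2 in parallel with the series input of stage 2, R3 + R4 = 25.60 Ω.
R2 ‖ (R3+R4) = 4.329 Ω.
First divider: V_A = V_CC · 4.329/(27.8 + 4.329) = 0.9553 V.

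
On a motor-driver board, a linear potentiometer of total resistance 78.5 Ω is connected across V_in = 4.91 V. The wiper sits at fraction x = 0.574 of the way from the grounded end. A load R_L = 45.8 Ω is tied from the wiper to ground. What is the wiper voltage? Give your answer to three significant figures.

V_out ≈ 1.99 V

Lower segment x·R_p = 45.06 Ω; upper segment (1−x)·R_p = 33.44 Ω.
Lower segment in parallel with the load: 45.06 ‖ 45.8 = 22.71 Ω.
Then V_out = V_in · 22.71/(33.44 + 22.71) = 1.986 V.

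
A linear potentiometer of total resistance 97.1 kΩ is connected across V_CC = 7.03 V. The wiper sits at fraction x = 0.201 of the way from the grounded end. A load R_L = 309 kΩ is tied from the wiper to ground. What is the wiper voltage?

Lower segment x·R_p = 19.52 kΩ; upper segment (1−x)·R_p = 77.58 kΩ.
Lower segment in parallel with the load: 19.52 ‖ 309 = 18.36 kΩ.
Then V_out = V_CC · 18.36/(77.58 + 18.36) = 1.345 V.

V_out ≈ 1.35 V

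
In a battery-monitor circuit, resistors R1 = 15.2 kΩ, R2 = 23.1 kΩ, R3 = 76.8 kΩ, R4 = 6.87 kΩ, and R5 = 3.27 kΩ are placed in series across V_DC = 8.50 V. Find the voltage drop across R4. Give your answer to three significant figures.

V ≈ 0.466 V

Total series resistance ΣR = 15.2 + 23.1 + 76.8 + 6.87 + 3.27 = 125.2 kΩ.
By the voltage-divider rule, V = 8.50 × 6.870/125.2 = 0.4663 V.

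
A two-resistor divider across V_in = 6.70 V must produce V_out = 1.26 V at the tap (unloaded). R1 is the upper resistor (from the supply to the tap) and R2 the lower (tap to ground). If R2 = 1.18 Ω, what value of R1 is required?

The divider ratio is R2/(R1+R2) = 1.26/6.70 = 0.1881.
So R1 = R2 · (V_in/V_out − 1) = 1.18 × (6.70/1.26 − 1) = 1.18 × 4.317 = 5.095 Ω.

R1 ≈ 5.09 Ω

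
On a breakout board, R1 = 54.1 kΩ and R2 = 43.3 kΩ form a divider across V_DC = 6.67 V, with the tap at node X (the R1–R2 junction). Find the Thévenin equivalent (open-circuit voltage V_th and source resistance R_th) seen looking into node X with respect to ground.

V_th ≈ 2.97 V, R_th ≈ 24.1 kΩ

V_th is the unloaded tap voltage: V_DC · R2/(R1+R2) = 6.67 × 0.4446 = 2.965 V.
With V_DC suppressed (replaced by a short), R_th = R1 ‖ R2 = (54.10 × 43.3)/(54.10 + 43.3) = 24.05 kΩ.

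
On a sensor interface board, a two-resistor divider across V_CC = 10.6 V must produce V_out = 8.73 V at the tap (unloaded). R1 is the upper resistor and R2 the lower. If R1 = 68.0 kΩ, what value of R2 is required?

V_out/V_CC = R2/(R1+R2) = 0.8236.
Rearranging, R2 = R1·k/(1−k) = 68.0 × 4.668 = 317.5 kΩ.

R2 ≈ 317 kΩ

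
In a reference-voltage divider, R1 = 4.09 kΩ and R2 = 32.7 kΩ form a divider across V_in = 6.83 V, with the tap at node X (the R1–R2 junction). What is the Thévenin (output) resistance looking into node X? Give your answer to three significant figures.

Looking into X with the source shorted: R_th = R1·R2/(R1+R2) = 4.090 × 32.7/36.79 = 3.635 kΩ.

R_th ≈ 3.64 kΩ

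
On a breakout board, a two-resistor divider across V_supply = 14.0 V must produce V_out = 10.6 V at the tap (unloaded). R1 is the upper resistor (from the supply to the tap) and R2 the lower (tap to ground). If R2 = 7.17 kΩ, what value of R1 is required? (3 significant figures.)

Required fraction k = V_out/V_supply = 0.7571.
Rearranging, R1 = R2·(1−k)/k = 7.17 × 0.3208 = 2.300 kΩ.

R1 ≈ 2.30 kΩ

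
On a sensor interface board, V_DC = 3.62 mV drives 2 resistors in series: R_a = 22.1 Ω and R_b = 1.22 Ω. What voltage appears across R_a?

Series total: ΣR = 22.1 + 1.22 = 23.32 Ω.
Voltage divider: V = V_DC · (22.10 / 23.32) = 3.62 × 0.9477 = 3.431 mV.

V ≈ 3.43 mV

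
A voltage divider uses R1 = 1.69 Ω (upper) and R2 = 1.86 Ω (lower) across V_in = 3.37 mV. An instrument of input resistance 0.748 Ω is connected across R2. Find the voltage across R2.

First combine the lower leg with the load: R2 ‖ R_L = 0.5335 Ω.
Then V_out = V_in · R2'/(R1 + R2') = 3.37 × 0.5335/2.223 = 0.8085 mV.
(Unloaded it would be 1.77 mV; the load pulls it down.)

V_out ≈ 0.809 mV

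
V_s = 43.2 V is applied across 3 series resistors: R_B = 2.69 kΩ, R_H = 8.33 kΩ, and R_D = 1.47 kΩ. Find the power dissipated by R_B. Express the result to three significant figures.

P ≈ 32.2 mW

Series current I = V_s/ΣR = 43.2/12.49 = 3.459 mA.
P(R_B) = I²·R_B = (3.459)² × 2.69 = 32.18 mW.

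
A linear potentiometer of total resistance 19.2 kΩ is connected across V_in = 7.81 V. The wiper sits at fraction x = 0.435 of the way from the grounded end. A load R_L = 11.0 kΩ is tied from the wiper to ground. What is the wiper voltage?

Lower segment x·R_p = 8.352 kΩ; upper segment (1−x)·R_p = 10.85 kΩ.
(x·R_p) ‖ R_L = 4.747 kΩ.
Loaded-divider output: V_out = 7.81 × 0.3044 = 2.377 V.

V_out ≈ 2.38 V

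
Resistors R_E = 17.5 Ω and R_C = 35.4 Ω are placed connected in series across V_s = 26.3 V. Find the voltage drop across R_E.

ΣR = 17.5 + 35.4 = 52.90 Ω.
By the voltage-divider rule, V = 26.3 × 17.50/52.90 = 8.700 V.

V ≈ 8.70 V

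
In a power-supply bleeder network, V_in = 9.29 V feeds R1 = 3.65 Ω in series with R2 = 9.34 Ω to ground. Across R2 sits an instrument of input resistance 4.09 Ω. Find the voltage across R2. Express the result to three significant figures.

The load sits in parallel with R2, giving an effective lower resistance R2' = R2·R_L/(R2+R_L) = 2.844 Ω.
Now apply the divider: V_out = 9.29 × 0.4380 = 4.069 V.

V_out ≈ 4.07 V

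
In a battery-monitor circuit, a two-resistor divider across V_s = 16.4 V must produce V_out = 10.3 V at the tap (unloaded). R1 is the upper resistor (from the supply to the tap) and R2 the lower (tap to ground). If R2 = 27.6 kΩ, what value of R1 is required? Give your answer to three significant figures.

R1 ≈ 16.3 kΩ

V_out/V_s = R2/(R1+R2) = 0.6280.
Rearranging, R1 = R2·(1−k)/k = 27.6 × 0.5922 = 16.35 kΩ.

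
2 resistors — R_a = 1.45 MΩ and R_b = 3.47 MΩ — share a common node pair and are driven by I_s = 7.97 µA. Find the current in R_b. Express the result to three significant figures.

Two-branch current divider: I_k = I_s · R_other/(R_1 + R_2).
So I = 7.97 × 1.45/4.920 = 2.349 µA.

I ≈ 2.35 µA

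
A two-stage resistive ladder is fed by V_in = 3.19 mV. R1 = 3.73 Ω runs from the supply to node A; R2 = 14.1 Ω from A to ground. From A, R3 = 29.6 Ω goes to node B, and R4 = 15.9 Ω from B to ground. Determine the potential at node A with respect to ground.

The second stage (R3 + R4 = 45.50 Ω) loads node A in parallel with R2.
R2 ‖ (R3+R4) = 10.76 Ω.
So V_A = 3.19 × 0.7427 = 2.369 mV.

V_A ≈ 2.37 mV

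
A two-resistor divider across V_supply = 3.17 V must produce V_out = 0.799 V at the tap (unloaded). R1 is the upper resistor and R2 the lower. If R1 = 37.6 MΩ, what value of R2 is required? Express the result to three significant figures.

V_out/V_supply = R2/(R1+R2) = 0.2521.
Rearranging, R2 = R1·k/(1−k) = 37.6 × 0.3370 = 12.67 MΩ.

R2 ≈ 12.7 MΩ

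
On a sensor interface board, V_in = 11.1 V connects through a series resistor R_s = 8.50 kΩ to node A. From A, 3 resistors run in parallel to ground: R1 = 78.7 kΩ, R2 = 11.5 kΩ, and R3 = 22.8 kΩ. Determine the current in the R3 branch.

I ≈ 0.219 mA

Combine the parallel branches: R_p = (1/78.7 + 1/11.5 + 1/22.8)⁻¹ = 6.968 kΩ.
V_A by voltage divider: V_A = 11.1 × 6.968/(8.50 + 6.968) = 5.000 V.
Branch current I = V_A/R3 = 5.000/22.8 = 0.2193 mA.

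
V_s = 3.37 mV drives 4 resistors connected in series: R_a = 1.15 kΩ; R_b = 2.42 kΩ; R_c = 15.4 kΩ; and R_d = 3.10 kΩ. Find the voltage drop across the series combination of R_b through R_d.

Total series resistance ΣR = 1.15 + 2.42 + 15.4 + 3.10 = 22.07 kΩ.
R_{R_b..R_d} = 2.42 + 15.4 + 3.10 = 20.92 kΩ.
By the voltage-divider rule, V = 3.37 × 20.92/22.07 = 3.194 mV.

V ≈ 3.19 mV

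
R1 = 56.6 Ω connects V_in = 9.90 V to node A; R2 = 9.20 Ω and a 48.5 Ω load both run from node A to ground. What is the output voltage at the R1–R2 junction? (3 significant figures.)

V_out ≈ 1.19 V

R2 ‖ R_L = (9.20 × 48.5)/(9.20 + 48.5) = 7.733 Ω.
Now apply the divider: V_out = 9.90 × 0.1202 = 1.190 V.
(Unloaded it would be 1.38 V; the load pulls it down.)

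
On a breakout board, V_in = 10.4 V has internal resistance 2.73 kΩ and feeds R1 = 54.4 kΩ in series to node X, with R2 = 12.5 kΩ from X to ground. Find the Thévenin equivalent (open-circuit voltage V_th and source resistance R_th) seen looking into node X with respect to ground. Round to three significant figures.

R1' = 2.73 + 54.4 = 57.13 kΩ (source resistance + R1).
With X open, the divider is unloaded: V_th = 10.4 × 12.5/69.63 = 1.867 V.
With V_in suppressed (replaced by a short), R_th = R1' ‖ R2 = (57.13 × 12.5)/(57.13 + 12.5) = 10.26 kΩ.

V_th ≈ 1.87 V, R_th ≈ 10.3 kΩ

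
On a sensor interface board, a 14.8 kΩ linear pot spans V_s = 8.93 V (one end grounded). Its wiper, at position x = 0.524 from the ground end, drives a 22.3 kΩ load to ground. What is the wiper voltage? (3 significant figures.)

Lower segment x·R_p = 7.755 kΩ; upper segment (1−x)·R_p = 7.045 kΩ.
R_L loads the lower segment: effective lower R = 5.754 kΩ.
Loaded-divider output: V_out = 8.93 × 0.4496 = 4.015 V.
(Unloaded: V_out = x·V_s = 4.68 V.)

V_out ≈ 4.01 V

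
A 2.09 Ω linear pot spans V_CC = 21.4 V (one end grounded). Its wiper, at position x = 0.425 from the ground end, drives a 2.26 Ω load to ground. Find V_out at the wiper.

The pot divides into 1.202 Ω above the wiper and 0.8882 Ω below.
R_L loads the lower segment: effective lower R = 0.6376 Ω.
Loaded-divider output: V_out = 21.4 × 0.3467 = 7.418 V.

V_out ≈ 7.42 V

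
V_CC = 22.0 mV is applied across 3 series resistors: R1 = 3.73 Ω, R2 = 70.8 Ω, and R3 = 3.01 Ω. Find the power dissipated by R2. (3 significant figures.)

Series current I = V_CC/ΣR = 22.0/77.54 = 0.2837 mA.
P = I²R = 0.08050 × 70.8 = 5.699 µW.

P ≈ 5.70 µW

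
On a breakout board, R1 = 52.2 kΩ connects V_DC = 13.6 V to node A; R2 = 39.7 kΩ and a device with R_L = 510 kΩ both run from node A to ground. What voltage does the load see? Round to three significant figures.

First combine the lower leg with the load: R2 ‖ R_L = 36.83 kΩ.
Voltage divider with the loaded lower leg: V_out = 13.6 × 36.83/(52.2 + 36.83) = 13.6 × 0.4137 = 5.626 V.

V_out ≈ 5.63 V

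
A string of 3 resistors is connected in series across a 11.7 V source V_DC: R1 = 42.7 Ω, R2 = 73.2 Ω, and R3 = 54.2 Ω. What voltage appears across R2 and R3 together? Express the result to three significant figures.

V ≈ 8.76 V

Total series resistance ΣR = 42.7 + 73.2 + 54.2 = 170.1 Ω.
R_{R2..R3} = 73.2 + 54.2 = 127.4 Ω.
V = V_DC · R/ΣR = 11.7 × 0.7490 = 8.763 V.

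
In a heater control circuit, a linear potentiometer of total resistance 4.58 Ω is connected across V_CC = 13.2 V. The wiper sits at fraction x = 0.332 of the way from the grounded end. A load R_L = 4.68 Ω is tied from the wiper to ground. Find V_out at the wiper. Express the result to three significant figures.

Split the track: R_lower = x·R_p = 1.521 Ω, R_upper = (1−x)·R_p = 3.059 Ω.
(x·R_p) ‖ R_L = 1.148 Ω.
Then V_out = V_CC · 1.148/(3.059 + 1.148) = 3.601 V.
(Unloaded: V_out = x·V_CC = 4.38 V.)

V_out ≈ 3.60 V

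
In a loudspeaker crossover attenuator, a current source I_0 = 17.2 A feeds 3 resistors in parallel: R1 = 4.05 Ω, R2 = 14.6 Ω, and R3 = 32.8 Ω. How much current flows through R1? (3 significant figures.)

I ≈ 12.3 A

Conductances: ΣG = 1/4.05 + 1/14.6 + 1/32.8 = 0.3459 (1/Ω).
Current divider: I(R1) = I_0 · G_k/ΣG = 17.2 × (0.2469/0.3459) = 17.2 × 0.7138 = 12.28 A.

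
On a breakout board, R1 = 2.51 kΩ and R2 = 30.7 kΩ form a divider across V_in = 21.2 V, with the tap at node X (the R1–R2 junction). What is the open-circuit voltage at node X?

V_th ≈ 19.6 V

With X open, the divider is unloaded: V_th = 21.2 × 30.7/33.21 = 19.60 V.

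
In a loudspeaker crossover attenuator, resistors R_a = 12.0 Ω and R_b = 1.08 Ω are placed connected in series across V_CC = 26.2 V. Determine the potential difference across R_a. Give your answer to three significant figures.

Total series resistance ΣR = 12.0 + 1.08 = 13.08 Ω.
Voltage divider: V = V_CC · (12.00 / 13.08) = 26.2 × 0.9174 = 24.04 V.

V ≈ 24.0 V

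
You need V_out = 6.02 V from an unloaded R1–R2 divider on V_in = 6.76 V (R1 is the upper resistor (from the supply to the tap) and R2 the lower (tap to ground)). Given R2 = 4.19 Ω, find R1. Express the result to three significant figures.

Required fraction k = V_out/V_in = 0.8905.
Rearranging, R1 = R2·(1−k)/k = 4.19 × 0.1229 = 0.5150 Ω.

R1 ≈ 0.515 Ω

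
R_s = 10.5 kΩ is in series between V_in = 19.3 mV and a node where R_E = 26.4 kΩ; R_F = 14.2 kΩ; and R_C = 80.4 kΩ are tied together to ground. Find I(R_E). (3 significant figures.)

I ≈ 0.322 µA

Parallel bank: R_p = 1/(1/26.4 + 1/14.2 + 1/80.4) = 8.282 kΩ.
V_A = 19.3 × 8.282/18.78 = 8.511 mV.
Branch current I = V_A/R_E = 8.511/26.4 = 0.3224 µA.
(Equivalently: I_total = 1.028 µA, then current-divider fraction G_k/ΣG = 0.3137.)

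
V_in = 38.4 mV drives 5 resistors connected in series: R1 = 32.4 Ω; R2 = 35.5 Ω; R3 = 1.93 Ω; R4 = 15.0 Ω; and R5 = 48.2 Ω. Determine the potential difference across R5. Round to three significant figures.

Series total: ΣR = 32.4 + 35.5 + 1.93 + 15.0 + 48.2 = 133.0 Ω.
By the voltage-divider rule, V = 38.4 × 48.20/133.0 = 13.91 mV.

V ≈ 13.9 mV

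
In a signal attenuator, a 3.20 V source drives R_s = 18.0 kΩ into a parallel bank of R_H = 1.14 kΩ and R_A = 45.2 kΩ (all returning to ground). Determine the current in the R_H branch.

I ≈ 0.163 mA

Equivalent of the parallel group: R_p = 1.112 kΩ.
Node voltage V_A = V_s · R_p/(R_s + R_p) = 3.20 × 0.05818 = 0.1862 V.
I(R_H) = V_A / R_H = 0.1862/1.14 = 0.1633 mA.
(Check via current divider: I_total = 0.1674 mA; share G_k/ΣG = 0.9754 → same result.)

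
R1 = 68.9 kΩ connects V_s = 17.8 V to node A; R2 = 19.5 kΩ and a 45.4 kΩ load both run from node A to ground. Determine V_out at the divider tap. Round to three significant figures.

V_out ≈ 2.94 V

The load sits in parallel with R2, giving an effective lower resistance R2' = R2·R_L/(R2+R_L) = 13.64 kΩ.
Now apply the divider: V_out = 17.8 × 0.1653 = 2.942 V.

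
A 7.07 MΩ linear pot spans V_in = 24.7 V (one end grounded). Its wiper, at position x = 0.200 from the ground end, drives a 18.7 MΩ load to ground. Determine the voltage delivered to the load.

Split the track: R_lower = x·R_p = 1.414 MΩ, R_upper = (1−x)·R_p = 5.656 MΩ.
Lower segment in parallel with the load: 1.414 ‖ 18.7 = 1.315 MΩ.
V_out = 24.7 × 1.315/(5.656 + 1.315) = 4.658 V.
(Unloaded: V_out = x·V_in = 4.94 V.)

V_out ≈ 4.66 V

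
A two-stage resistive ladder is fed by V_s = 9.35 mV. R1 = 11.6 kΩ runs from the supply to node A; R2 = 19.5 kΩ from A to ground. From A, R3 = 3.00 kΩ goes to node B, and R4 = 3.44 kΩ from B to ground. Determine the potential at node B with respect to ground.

V_B ≈ 1.47 mV

Looking into the second stage from A: R3 + R4 = 6.440 kΩ appears in parallel with R2.
R2 ‖ (R3+R4) = 4.841 kΩ.
V_A = 9.35 × 4.841/(11.6 + 4.841) = 2.753 mV.
Stage 2 is unloaded, so V_B = V_A · R4/(R3+R4) = 2.753 × 3.44/6.440 = 1.471 mV.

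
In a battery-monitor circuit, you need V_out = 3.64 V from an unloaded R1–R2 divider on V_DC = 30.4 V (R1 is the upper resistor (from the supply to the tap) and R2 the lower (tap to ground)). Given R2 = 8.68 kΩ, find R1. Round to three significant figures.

R1 ≈ 63.8 kΩ

V_out/V_DC = R2/(R1+R2) = 0.1197.
R1 = R2·(1/k − 1) = 8.68 × 7.352 = 63.81 kΩ.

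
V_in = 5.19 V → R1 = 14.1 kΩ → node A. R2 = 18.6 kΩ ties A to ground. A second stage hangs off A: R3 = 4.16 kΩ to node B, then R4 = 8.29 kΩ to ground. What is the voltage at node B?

V_B ≈ 1.20 V

Looking into the second stage from A: R3 + R4 = 12.45 kΩ appears in parallel with R2.
R2 ‖ (R3+R4) = 7.458 kΩ.
First divider: V_A = V_in · 7.458/(14.1 + 7.458) = 1.795 V.
Stage 2 is unloaded, so V_B = V_A · R4/(R3+R4) = 1.795 × 8.29/12.45 = 1.196 V.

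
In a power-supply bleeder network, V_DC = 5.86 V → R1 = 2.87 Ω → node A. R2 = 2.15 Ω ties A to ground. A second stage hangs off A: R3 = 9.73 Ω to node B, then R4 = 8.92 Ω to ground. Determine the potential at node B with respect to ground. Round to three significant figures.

V_B ≈ 1.13 V

Looking into the second stage from A: R3 + R4 = 18.65 Ω appears in parallel with R2.
R2 ‖ (R3+R4) = 1.928 Ω.
First divider: V_A = V_DC · 1.928/(2.87 + 1.928) = 2.355 V.
V_B = V_A × 0.4783 = 1.126 V.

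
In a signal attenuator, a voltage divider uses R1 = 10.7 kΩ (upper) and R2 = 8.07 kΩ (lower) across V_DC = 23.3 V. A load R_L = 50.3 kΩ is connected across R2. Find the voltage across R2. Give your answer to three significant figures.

V_out ≈ 9.18 V

The load sits in parallel with R2, giving an effective lower resistance R2' = R2·R_L/(R2+R_L) = 6.954 kΩ.
Now apply the divider: V_out = 23.3 × 0.3939 = 9.178 V.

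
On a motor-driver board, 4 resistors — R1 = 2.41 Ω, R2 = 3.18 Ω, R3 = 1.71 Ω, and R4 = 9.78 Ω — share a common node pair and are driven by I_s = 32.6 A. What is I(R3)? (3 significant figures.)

I ≈ 13.5 A

Conductances: ΣG = 1/2.41 + 1/3.18 + 1/1.71 + 1/9.78 = 1.416 (1/Ω).
Current divider: I(R3) = I_s · G_k/ΣG = 32.6 × (0.5848/1.416) = 32.6 × 0.4129 = 13.46 A.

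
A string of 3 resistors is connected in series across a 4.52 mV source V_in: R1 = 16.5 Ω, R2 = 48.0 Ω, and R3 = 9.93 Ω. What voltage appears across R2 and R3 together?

V ≈ 3.52 mV

Total series resistance ΣR = 16.5 + 48.0 + 9.93 = 74.43 Ω.
R_{R2..R3} = 48.0 + 9.93 = 57.93 Ω.
V = V_in · R/ΣR = 4.52 × 0.7783 = 3.518 mV.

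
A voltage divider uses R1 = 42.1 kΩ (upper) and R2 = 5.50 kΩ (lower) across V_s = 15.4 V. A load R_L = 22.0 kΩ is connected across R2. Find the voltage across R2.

The load sits in parallel with R2, giving an effective lower resistance R2' = R2·R_L/(R2+R_L) = 4.400 kΩ.
Now apply the divider: V_out = 15.4 × 0.09462 = 1.457 V.

V_out ≈ 1.46 V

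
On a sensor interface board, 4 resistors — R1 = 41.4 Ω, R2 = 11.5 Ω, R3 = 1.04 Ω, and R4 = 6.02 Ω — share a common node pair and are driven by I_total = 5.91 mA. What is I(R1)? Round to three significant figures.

Total conductance ΣG = 1/41.4 + 1/11.5 + 1/1.04 + 1/6.02 = 1.239 (units of 1/Ω).
R1 takes the fraction G_k/ΣG = 0.02415/1.239 = 0.01950, so I = 5.91 × 0.01950 = 0.1152 mA.

I ≈ 0.115 mA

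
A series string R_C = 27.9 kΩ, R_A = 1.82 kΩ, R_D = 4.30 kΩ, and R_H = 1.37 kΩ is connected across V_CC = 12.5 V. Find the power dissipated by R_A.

P ≈ 0.227 mW

The common current is I = 12.5/35.39 = 0.3532 mA.
V(R_A) = I·R = 0.6428 V; P = V·I = 0.6428 × 0.3532 = 0.2271 mW.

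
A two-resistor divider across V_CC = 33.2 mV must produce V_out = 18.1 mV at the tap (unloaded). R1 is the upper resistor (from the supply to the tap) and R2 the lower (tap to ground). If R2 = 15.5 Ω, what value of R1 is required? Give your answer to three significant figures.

The divider ratio is R2/(R1+R2) = 18.1/33.2 = 0.5452.
Rearranging, R1 = R2·(1−k)/k = 15.5 × 0.8343 = 12.93 Ω.

R1 ≈ 12.9 Ω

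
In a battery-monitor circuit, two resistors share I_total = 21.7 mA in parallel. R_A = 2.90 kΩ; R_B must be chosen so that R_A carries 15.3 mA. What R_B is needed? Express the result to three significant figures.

R_B ≈ 6.93 kΩ

Two-branch current divider: I_A = I_total · R_B/(R_A + R_B).
15.3/21.7 = R_B/(R_A + R_B) → R_B = R_A · (0.7051)/(1 − 0.7051) = 2.90 × 2.391 = 6.933 kΩ.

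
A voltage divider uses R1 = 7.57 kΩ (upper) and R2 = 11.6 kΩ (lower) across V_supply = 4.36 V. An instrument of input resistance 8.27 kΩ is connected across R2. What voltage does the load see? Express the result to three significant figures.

First combine the lower leg with the load: R2 ‖ R_L = 4.828 kΩ.
Now apply the divider: V_out = 4.36 × 0.3894 = 1.698 V.
(Unloaded it would be 2.64 V; the load pulls it down.)

V_out ≈ 1.70 V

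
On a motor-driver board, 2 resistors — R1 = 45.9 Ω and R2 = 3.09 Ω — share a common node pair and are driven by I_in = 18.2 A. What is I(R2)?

I ≈ 17.1 A

With just two branches, the current splits inversely with resistance.
So I = 18.2 × 45.9/48.99 = 17.05 A.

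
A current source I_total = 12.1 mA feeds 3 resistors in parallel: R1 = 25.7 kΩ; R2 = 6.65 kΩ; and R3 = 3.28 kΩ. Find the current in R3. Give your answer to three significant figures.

I ≈ 7.47 mA

Conductances: ΣG = 1/25.7 + 1/6.65 + 1/3.28 = 0.4942 (1/kΩ).
R3 takes the fraction G_k/ΣG = 0.3049/0.4942 = 0.6170, so I = 12.1 × 0.6170 = 7.465 mA.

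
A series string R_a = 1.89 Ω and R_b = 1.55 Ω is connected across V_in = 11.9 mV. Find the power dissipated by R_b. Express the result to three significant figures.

P ≈ 18.5 µW

ΣR = 3.440 Ω → I = 11.9/3.440 = 3.459 mA.
P(R_b) = I²·R_b = (3.459)² × 1.55 = 18.55 µW.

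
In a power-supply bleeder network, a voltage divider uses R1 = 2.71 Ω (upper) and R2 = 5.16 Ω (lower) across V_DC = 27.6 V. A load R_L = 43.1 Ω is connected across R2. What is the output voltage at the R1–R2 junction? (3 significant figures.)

V_out ≈ 17.4 V

The load sits in parallel with R2, giving an effective lower resistance R2' = R2·R_L/(R2+R_L) = 4.608 Ω.
Then V_out = V_DC · R2'/(R1 + R2') = 27.6 × 4.608/7.318 = 17.38 V.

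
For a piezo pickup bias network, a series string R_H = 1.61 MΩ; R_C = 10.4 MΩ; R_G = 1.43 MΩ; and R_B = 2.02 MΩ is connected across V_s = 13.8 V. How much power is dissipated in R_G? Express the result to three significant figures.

P ≈ 1.14 µW

The common current is I = 13.8/15.46 = 0.8926 µA.
V(R_G) = I·R = 1.276 V; P = V·I = 1.276 × 0.8926 = 1.139 µW.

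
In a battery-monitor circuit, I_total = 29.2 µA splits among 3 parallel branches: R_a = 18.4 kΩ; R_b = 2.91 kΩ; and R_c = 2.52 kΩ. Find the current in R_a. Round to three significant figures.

I ≈ 2.00 µA

Conductances: ΣG = 1/18.4 + 1/2.91 + 1/2.52 = 0.7948 (1/kΩ).
R_a takes the fraction G_k/ΣG = 0.05435/0.7948 = 0.06838, so I = 29.2 × 0.06838 = 1.997 µA.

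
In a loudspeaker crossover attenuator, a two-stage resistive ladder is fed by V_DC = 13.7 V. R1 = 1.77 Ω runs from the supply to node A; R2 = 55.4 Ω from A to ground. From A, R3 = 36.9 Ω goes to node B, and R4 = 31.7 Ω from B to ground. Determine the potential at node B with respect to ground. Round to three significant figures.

Node A sees R2 in parallel with the series input of stage 2, R3 + R4 = 68.60 Ω.
R2 ‖ (R3+R4) = 30.65 Ω.
V_A = 13.7 × 30.65/(1.77 + 30.65) = 12.95 V.
Stage 2 is unloaded, so V_B = V_A · R4/(R3+R4) = 12.95 × 31.7/68.60 = 5.985 V.

V_B ≈ 5.99 V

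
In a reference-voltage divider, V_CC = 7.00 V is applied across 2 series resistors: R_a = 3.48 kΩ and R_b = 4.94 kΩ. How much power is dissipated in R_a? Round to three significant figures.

The common current is I = 7.00/8.420 = 0.8314 mA.
V(R_a) = I·R = 2.893 V; P = V·I = 2.893 × 0.8314 = 2.405 mW.

P ≈ 2.41 mW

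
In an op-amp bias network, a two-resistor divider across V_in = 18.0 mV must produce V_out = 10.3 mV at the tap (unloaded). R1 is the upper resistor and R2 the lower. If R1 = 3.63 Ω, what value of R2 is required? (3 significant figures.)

R2 ≈ 4.86 Ω

Required fraction k = V_out/V_in = 0.5722.
So R2 = R1 · V_out/(V_in − V_out) = 3.63 × 10.3/(18.0 − 10.3) = 3.63 × 1.338 = 4.856 Ω.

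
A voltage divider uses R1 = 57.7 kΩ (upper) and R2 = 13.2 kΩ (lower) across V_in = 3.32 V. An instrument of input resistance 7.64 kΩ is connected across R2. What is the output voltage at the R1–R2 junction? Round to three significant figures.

The load sits in parallel with R2, giving an effective lower resistance R2' = R2·R_L/(R2+R_L) = 4.839 kΩ.
Now apply the divider: V_out = 3.32 × 0.07738 = 0.2569 V.
(Unloaded it would be 0.618 V; the load pulls it down.)

V_out ≈ 0.257 V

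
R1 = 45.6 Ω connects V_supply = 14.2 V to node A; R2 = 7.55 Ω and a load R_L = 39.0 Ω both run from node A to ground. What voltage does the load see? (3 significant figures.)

V_out ≈ 1.73 V

R2 ‖ R_L = (7.55 × 39.0)/(7.55 + 39.0) = 6.325 Ω.
Now apply the divider: V_out = 14.2 × 0.1218 = 1.730 V.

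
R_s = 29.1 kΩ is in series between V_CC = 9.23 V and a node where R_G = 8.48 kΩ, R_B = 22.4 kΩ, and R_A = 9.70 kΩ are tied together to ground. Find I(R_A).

I ≈ 0.109 mA

Parallel bank: R_p = 1/(1/8.48 + 1/22.4 + 1/9.70) = 3.764 kΩ.
Node voltage V_A = V_CC · R_p/(R_s + R_p) = 9.23 × 0.1145 = 1.057 V.
I(R_A) = V_A / R_A = 1.057/9.70 = 0.1090 mA.
(Equivalently: I_total = 0.2809 mA, then current-divider fraction G_k/ΣG = 0.3881.)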